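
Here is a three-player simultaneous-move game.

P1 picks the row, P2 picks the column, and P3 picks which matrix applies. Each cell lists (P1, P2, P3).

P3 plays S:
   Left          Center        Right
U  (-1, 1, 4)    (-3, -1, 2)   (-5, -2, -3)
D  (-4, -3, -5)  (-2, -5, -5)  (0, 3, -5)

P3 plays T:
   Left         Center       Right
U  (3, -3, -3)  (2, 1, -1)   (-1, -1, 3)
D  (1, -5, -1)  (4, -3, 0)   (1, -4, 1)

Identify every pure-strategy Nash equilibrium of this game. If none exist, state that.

P1 against (Left, S): payoffs -1, -4 → best response U.
P1 against (Left, T): payoffs 3, 1 → best response U.
P1 against (Center, S): payoffs -3, -2 → best response D.
P1 against (Center, T): payoffs 2, 4 → best response D.
P1 against (Right, S): payoffs -5, 0 → best response D.
P1 against (Right, T): payoffs -1, 1 → best response D.
P2 against (U, S): payoffs 1, -1, -2 → best response Left.
P2 against (U, T): payoffs -3, 1, -1 → best response Center.
P2 against (D, S): payoffs -3, -5, 3 → best response Right.
P2 against (D, T): payoffs -5, -3, -4 → best response Center.
P3 against (U, Left): payoffs 4, -3 → best response S.
P3 against (U, Center): payoffs 2, -1 → best response S.
P3 against (U, Right): payoffs -3, 3 → best response T.
P3 against (D, Left): payoffs -5, -1 → best response T.
P3 against (D, Center): payoffs -5, 0 → best response T.
P3 against (D, Right): payoffs -5, 1 → best response T.
Mutual best responses: (U, Left, S); (D, Center, T).

Pure-strategy Nash equilibria: (U, Left, S); (D, Center, T)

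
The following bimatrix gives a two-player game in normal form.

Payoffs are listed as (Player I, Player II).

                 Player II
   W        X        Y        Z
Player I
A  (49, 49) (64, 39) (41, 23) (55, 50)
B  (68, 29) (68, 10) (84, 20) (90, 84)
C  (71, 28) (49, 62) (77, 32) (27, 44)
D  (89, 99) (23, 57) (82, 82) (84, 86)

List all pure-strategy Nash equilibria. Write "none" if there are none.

For each player, find the best response to each opponent profile; mutual best responses are the pure NE.
Player I against W: payoffs 49, 68, 71, 89 → best response D.
Player I against X: payoffs 64, 68, 49, 23 → best response B.
Player I against Y: payoffs 41, 84, 77, 82 → best response B.
Player I against Z: payoffs 55, 90, 27, 84 → best response B.
Player II against A: payoffs 49, 39, 23, 50 → best response Z.
Player II against B: payoffs 29, 10, 20, 84 → best response Z.
Player II against C: payoffs 28, 62, 32, 44 → best response X.
Player II against D: payoffs 99, 57, 82, 86 → best response W.
Mutual best responses: (B, Z); (D, W).

The pure Nash equilibria are (B, Z), (D, W).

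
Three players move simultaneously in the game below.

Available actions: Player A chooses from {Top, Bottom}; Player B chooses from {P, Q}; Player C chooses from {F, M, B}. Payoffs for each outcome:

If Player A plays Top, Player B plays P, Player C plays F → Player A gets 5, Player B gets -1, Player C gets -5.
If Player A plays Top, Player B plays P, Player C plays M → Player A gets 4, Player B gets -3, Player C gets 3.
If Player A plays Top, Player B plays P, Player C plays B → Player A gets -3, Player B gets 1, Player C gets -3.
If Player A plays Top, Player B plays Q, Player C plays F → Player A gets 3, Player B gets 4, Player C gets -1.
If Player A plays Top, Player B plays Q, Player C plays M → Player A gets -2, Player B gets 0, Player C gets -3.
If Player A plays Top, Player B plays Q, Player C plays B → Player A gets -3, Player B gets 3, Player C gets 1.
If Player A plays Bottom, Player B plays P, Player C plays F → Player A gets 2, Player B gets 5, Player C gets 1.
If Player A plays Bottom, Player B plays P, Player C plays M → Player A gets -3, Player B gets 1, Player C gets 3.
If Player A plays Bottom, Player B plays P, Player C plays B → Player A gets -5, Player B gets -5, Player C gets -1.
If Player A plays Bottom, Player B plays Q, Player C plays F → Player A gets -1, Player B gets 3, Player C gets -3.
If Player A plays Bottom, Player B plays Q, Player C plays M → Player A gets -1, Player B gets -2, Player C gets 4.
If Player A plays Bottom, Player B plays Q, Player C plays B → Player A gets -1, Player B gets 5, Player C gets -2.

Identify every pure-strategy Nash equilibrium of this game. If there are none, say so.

Player A against (P, F): payoffs 5, 2 → best response Top.
Player A against (P, M): payoffs 4, -3 → best response Top.
Player A against (P, B): payoffs -3, -5 → best response Top.
Player A against (Q, F): payoffs 3, -1 → best response Top.
Player A against (Q, M): payoffs -2, -1 → best response Bottom.
Player A against (Q, B): payoffs -3, -1 → best response Bottom.
Player B against (Top, F): payoffs -1, 4 → best response Q.
Player B against (Top, M): payoffs -3, 0 → best response Q.
Player B against (Top, B): payoffs 1, 3 → best response Q.
Player B against (Bottom, F): payoffs 5, 3 → best response P.
Player B against (Bottom, M): payoffs 1, -2 → best response P.
Player B against (Bottom, B): payoffs -5, 5 → best response Q.
Player C against (Top, P): payoffs -5, 3, -3 → best response M.
Player C against (Top, Q): payoffs -1, -3, 1 → best response B.
Player C against (Bottom, P): payoffs 1, 3, -1 → best response M.
Player C against (Bottom, Q): payoffs -3, 4, -2 → best response M.
No profile is a mutual best response for all players.

There is no pure-strategy Nash equilibrium.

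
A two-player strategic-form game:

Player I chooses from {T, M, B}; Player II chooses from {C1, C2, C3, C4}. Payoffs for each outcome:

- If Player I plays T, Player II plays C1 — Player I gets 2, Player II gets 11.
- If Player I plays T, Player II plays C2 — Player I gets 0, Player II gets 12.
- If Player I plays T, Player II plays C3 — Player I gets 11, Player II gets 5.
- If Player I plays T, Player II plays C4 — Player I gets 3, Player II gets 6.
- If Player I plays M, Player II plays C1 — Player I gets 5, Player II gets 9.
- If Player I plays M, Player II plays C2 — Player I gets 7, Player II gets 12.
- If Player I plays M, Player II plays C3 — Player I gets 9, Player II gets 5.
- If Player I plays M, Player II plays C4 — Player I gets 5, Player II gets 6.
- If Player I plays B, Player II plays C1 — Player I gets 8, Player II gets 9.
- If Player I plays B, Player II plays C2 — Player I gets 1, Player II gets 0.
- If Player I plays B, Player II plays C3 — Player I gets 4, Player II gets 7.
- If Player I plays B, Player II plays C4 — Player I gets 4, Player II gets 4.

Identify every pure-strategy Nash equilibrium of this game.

(M, C2); (B, C1)

(T, C1): Player I can switch to M (2 → 5). Not NE.
(T, C2): Player I can switch to M (0 → 7). Not NE.
(T, C3): Player II can switch to C1 (5 → 11). Not NE.
(T, C4): Player I can switch to M (3 → 5). Not NE.
(M, C1): Player I can switch to B (5 → 8). Not NE.
(M, C2): Player I gets 7, best alternative 1; Player II gets 12, best alternative 9. No profitable deviation — NE.
(M, C3): Player I can switch to T (9 → 11). Not NE.
(B, C1): Player I gets 8, best alternative 5; Player II gets 9, best alternative 7. No profitable deviation — NE.
(The remaining 4 profiles each have a profitable deviation by the same check.)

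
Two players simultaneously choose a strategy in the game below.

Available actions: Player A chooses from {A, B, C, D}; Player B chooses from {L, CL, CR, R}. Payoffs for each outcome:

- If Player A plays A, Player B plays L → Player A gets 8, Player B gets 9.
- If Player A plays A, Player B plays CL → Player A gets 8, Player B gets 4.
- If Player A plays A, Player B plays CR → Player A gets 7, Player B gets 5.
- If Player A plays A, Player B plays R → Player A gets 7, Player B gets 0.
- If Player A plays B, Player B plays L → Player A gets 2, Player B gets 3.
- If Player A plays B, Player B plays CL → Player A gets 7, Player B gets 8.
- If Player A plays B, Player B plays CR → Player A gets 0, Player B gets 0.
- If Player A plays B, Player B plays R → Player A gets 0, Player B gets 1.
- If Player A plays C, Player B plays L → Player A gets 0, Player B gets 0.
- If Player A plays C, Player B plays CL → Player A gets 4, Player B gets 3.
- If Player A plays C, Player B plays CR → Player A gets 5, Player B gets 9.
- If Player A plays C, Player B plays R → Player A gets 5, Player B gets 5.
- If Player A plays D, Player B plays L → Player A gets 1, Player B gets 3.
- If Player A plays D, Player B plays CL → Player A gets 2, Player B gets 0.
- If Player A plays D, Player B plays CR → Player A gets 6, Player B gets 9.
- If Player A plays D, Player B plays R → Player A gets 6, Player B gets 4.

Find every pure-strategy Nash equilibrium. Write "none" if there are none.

Check each profile: it is a Nash equilibrium iff no player can strictly gain by switching unilaterally.
(A, L): Player A gets 8, best alternative 2; Player B gets 9, best alternative 5. No profitable deviation — NE.
(A, CL): Player B can switch to L (4 → 9). Not NE.
(A, CR): Player B can switch to L (5 → 9). Not NE.
(A, R): Player B can switch to L (0 → 9). Not NE.
(B, L): Player A can switch to A (2 → 8). Not NE.
(B, CL): Player A can switch to A (7 → 8). Not NE.
(B, CR): Player A can switch to A (0 → 7). Not NE.
(B, R): Player A can switch to A (0 → 7). Not NE.
(C, L): Player A can switch to A (0 → 8). Not NE.
(The remaining 7 profiles each have a profitable deviation by the same check.)

Pure NE: (A, L)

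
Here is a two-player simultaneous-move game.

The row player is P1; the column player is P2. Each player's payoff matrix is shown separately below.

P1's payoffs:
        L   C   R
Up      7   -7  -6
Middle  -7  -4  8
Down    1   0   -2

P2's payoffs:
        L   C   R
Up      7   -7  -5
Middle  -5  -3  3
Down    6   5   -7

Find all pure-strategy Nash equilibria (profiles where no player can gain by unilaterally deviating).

(Up, L), (Middle, R)

(Up, L): P1 gets 7, best alternative 1; P2 gets 7, best alternative -5. No profitable deviation — NE.
(Up, C): P1 can switch to Middle (-7 → -4). Not NE.
(Up, R): P1 can switch to Middle (-6 → 8). Not NE.
(Middle, L): P1 can switch to Up (-7 → 7). Not NE.
(Middle, C): P1 can switch to Down (-4 → 0). Not NE.
(Middle, R): P1 gets 8, best alternative -2; P2 gets 3, best alternative -3. No profitable deviation — NE.
(Down, L): P1 can switch to Up (1 → 7). Not NE.
(Down, C): P2 can switch to L (5 → 6). Not NE.
(Down, R): P1 can switch to Middle (-2 → 8). Not NE.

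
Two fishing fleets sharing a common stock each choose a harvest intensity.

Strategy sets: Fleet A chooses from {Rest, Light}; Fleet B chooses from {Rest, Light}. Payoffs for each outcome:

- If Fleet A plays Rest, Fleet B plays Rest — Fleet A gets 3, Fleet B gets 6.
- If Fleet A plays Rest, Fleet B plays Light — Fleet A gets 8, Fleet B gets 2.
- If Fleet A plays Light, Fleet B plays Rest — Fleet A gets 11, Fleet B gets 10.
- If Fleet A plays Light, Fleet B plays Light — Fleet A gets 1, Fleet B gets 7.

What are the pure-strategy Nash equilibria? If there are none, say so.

(Rest, Rest): Fleet A can switch to Light (3 → 11). Not NE.
(Rest, Light): Fleet B can switch to Rest (2 → 6). Not NE.
(Light, Rest): Fleet A gets 11, best alternative 3; Fleet B gets 10, best alternative 7. No profitable deviation — NE.
(Light, Light): Fleet A can switch to Rest (1 → 8). Not NE.

The unique pure-strategy Nash equilibrium is (Light, Rest).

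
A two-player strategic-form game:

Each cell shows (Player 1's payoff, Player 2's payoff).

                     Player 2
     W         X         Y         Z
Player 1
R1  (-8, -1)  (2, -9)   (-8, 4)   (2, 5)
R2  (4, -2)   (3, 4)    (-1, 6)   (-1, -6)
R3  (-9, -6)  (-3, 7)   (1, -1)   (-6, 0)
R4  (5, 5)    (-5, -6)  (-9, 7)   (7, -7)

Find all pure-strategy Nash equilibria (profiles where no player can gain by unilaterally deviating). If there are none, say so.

For each player, find the best response to each opponent profile; mutual best responses are the pure NE.
Player 1 against W: payoffs -8, 4, -9, 5 → best response R4.
Player 1 against X: payoffs 2, 3, -3, -5 → best response R2.
Player 1 against Y: payoffs -8, -1, 1, -9 → best response R3.
Player 1 against Z: payoffs 2, -1, -6, 7 → best response R4.
Player 2 against R1: payoffs -1, -9, 4, 5 → best response Z.
Player 2 against R2: payoffs -2, 4, 6, -6 → best response Y.
Player 2 against R3: payoffs -6, 7, -1, 0 → best response X.
Player 2 against R4: payoffs 5, -6, 7, -7 → best response Y.
No profile is a mutual best response for all players.

none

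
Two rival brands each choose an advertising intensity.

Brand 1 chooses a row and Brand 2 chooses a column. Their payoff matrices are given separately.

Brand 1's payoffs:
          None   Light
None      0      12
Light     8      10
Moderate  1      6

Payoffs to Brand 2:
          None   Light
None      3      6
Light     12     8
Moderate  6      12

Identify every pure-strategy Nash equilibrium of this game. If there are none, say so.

The pure Nash equilibria are (None, Light); (Light, None).

(None, None): Brand 1 can switch to Light (0 → 8). Not NE.
(None, Light): Brand 1 gets 12, best alternative 10; Brand 2 gets 6, best alternative 3. No profitable deviation — NE.
(Light, None): Brand 1 gets 8, best alternative 1; Brand 2 gets 12, best alternative 8. No profitable deviation — NE.
(Light, Light): Brand 1 can switch to None (10 → 12). Not NE.
(Moderate, None): Brand 1 can switch to Light (1 → 8). Not NE.
(Moderate, Light): Brand 1 can switch to None (6 → 12). Not NE.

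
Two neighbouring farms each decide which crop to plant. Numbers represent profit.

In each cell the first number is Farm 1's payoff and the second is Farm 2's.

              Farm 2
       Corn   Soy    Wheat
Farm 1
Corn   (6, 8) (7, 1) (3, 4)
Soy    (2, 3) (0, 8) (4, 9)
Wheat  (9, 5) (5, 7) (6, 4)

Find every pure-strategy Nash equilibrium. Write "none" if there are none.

Farm 1 against Corn: payoffs 6, 2, 9 → best response Wheat.
Farm 1 against Soy: payoffs 7, 0, 5 → best response Corn.
Farm 1 against Wheat: payoffs 3, 4, 6 → best response Wheat.
Farm 2 against Corn: payoffs 8, 1, 4 → best response Corn.
Farm 2 against Soy: payoffs 3, 8, 9 → best response Wheat.
Farm 2 against Wheat: payoffs 5, 7, 4 → best response Soy.
No profile is a mutual best response for all players.

There is no pure-strategy Nash equilibrium.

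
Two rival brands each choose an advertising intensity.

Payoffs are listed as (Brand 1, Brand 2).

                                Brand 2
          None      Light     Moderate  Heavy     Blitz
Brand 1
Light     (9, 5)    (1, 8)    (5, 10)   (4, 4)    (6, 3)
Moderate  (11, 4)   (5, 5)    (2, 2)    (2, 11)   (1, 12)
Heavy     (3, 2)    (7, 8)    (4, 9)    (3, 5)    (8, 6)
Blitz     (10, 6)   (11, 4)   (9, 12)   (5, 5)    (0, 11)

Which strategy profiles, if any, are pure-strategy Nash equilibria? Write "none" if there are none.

(Blitz, Moderate)

Brand 1 against None: payoffs 9, 11, 3, 10 → best response Moderate.
Brand 1 against Light: payoffs 1, 5, 7, 11 → best response Blitz.
Brand 1 against Moderate: payoffs 5, 2, 4, 9 → best response Blitz.
Brand 1 against Heavy: payoffs 4, 2, 3, 5 → best response Blitz.
Brand 1 against Blitz: payoffs 6, 1, 8, 0 → best response Heavy.
Brand 2 against Light: payoffs 5, 8, 10, 4, 3 → best response Moderate.
Brand 2 against Moderate: payoffs 4, 5, 2, 11, 12 → best response Blitz.
Brand 2 against Heavy: payoffs 2, 8, 9, 5, 6 → best response Moderate.
Brand 2 against Blitz: payoffs 6, 4, 12, 5, 11 → best response Moderate.
Mutual best responses: (Blitz, Moderate).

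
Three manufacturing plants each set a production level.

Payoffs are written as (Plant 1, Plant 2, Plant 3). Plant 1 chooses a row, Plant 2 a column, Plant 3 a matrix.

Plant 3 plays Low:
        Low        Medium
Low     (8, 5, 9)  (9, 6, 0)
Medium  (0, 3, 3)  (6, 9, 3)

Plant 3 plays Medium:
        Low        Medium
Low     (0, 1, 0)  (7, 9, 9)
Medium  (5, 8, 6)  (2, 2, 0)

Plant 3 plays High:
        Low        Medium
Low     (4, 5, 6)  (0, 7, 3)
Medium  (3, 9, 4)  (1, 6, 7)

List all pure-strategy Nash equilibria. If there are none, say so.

(Low, Medium, Medium); (Medium, Low, Medium)

Plant 1 against (Low, Low): payoffs 8, 0 → best response Low.
Plant 1 against (Low, Medium): payoffs 0, 5 → best response Medium.
Plant 1 against (Low, High): payoffs 4, 3 → best response Low.
Plant 1 against (Medium, Low): payoffs 9, 6 → best response Low.
Plant 1 against (Medium, Medium): payoffs 7, 2 → best response Low.
Plant 1 against (Medium, High): payoffs 0, 1 → best response Medium.
Plant 2 against (Low, Low): payoffs 5, 6 → best response Medium.
Plant 2 against (Low, Medium): payoffs 1, 9 → best response Medium.
Plant 2 against (Low, High): payoffs 5, 7 → best response Medium.
Plant 2 against (Medium, Low): payoffs 3, 9 → best response Medium.
Plant 2 against (Medium, Medium): payoffs 8, 2 → best response Low.
Plant 2 against (Medium, High): payoffs 9, 6 → best response Low.
Plant 3 against (Low, Low): payoffs 9, 0, 6 → best response Low.
Plant 3 against (Low, Medium): payoffs 0, 9, 3 → best response Medium.
Plant 3 against (Medium, Low): payoffs 3, 6, 4 → best response Medium.
Plant 3 against (Medium, Medium): payoffs 3, 0, 7 → best response High.
Mutual best responses: (Low, Medium, Medium); (Medium, Low, Medium).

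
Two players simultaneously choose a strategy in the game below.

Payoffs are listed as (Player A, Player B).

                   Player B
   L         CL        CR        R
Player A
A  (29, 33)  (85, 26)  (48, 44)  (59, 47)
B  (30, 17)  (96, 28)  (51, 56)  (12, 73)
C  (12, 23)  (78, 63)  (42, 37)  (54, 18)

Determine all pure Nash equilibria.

(A, L): Player A can switch to B (29 → 30). Not NE.
(A, CL): Player A can switch to B (85 → 96). Not NE.
(A, CR): Player A can switch to B (48 → 51). Not NE.
(A, R): Player A gets 59, best alternative 54; Player B gets 47, best alternative 44. No profitable deviation — NE.
(B, L): Player B can switch to CL (17 → 28). Not NE.
(B, CL): Player B can switch to CR (28 → 56). Not NE.
(B, CR): Player B can switch to R (56 → 73). Not NE.
(B, R): Player A can switch to A (12 → 59). Not NE.
(C, L): Player A can switch to A (12 → 29). Not NE.
(The remaining 3 profiles each have a profitable deviation by the same check.)

Pure NE: (A, R)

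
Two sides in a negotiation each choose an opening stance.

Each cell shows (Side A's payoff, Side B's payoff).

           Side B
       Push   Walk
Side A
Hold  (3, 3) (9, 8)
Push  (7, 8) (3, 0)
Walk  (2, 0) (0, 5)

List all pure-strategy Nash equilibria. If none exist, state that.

(Hold, Push): Side A can switch to Push (3 → 7). Not NE.
(Hold, Walk): Side A gets 9, best alternative 3; Side B gets 8, best alternative 3. No profitable deviation — NE.
(Push, Push): Side A gets 7, best alternative 3; Side B gets 8, best alternative 0. No profitable deviation — NE.
(Push, Walk): Side A can switch to Hold (3 → 9). Not NE.
(Walk, Push): Side A can switch to Hold (2 → 3). Not NE.
(Walk, Walk): Side A can switch to Hold (0 → 9). Not NE.

Pure-strategy Nash equilibria: (Hold, Walk) and (Push, Push)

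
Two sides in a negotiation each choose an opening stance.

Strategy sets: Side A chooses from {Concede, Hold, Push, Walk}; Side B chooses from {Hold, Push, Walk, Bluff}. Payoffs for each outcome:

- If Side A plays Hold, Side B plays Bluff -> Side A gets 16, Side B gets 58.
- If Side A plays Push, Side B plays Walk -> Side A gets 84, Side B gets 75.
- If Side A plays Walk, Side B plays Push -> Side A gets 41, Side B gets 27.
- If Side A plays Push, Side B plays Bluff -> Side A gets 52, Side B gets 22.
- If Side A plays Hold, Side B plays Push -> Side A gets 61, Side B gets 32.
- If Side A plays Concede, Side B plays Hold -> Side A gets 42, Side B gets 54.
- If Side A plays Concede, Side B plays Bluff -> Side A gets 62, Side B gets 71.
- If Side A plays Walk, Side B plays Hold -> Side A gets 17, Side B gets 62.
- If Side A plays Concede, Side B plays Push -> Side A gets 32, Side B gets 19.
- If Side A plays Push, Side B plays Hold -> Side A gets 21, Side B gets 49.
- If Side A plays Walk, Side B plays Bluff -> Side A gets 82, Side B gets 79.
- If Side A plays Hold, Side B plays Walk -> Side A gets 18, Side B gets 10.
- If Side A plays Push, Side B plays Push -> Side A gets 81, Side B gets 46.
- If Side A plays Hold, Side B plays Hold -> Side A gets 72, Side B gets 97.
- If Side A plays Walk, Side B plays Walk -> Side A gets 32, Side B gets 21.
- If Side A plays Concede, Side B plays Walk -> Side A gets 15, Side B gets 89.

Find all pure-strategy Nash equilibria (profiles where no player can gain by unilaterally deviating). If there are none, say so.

Pure-strategy Nash equilibria: (Hold, Hold) and (Push, Walk) and (Walk, Bluff)

Side A against Hold: payoffs 42, 72, 21, 17 → best response Hold.
Side A against Push: payoffs 32, 61, 81, 41 → best response Push.
Side A against Walk: payoffs 15, 18, 84, 32 → best response Push.
Side A against Bluff: payoffs 62, 16, 52, 82 → best response Walk.
Side B against Concede: payoffs 54, 19, 89, 71 → best response Walk.
Side B against Hold: payoffs 97, 32, 10, 58 → best response Hold.
Side B against Push: payoffs 49, 46, 75, 22 → best response Walk.
Side B against Walk: payoffs 62, 27, 21, 79 → best response Bluff.
Mutual best responses: (Hold, Hold); (Push, Walk); (Walk, Bluff).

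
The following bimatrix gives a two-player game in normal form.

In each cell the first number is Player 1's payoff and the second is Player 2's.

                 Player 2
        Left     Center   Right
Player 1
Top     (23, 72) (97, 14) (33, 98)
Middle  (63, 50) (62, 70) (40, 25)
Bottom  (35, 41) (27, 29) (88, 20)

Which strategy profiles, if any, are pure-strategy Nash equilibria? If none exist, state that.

(Top, Left): Player 1 can switch to Middle (23 → 63). Not NE.
(Top, Center): Player 2 can switch to Left (14 → 72). Not NE.
(Top, Right): Player 1 can switch to Middle (33 → 40). Not NE.
(Middle, Left): Player 2 can switch to Center (50 → 70). Not NE.
(Middle, Center): Player 1 can switch to Top (62 → 97). Not NE.
(Middle, Right): Player 1 can switch to Bottom (40 → 88). Not NE.
(Bottom, Left): Player 1 can switch to Middle (35 → 63). Not NE.
(Bottom, Center): Player 1 can switch to Top (27 → 97). Not NE.
(Bottom, Right): Player 2 can switch to Left (20 → 41). Not NE.

This game has no pure Nash equilibrium.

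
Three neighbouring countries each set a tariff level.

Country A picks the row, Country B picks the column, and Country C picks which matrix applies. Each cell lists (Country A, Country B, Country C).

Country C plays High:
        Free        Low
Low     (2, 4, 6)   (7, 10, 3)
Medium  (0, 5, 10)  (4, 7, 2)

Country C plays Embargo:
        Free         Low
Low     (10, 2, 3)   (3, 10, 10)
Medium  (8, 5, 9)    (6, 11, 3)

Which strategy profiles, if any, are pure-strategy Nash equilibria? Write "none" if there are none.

Pure NE: (Medium, Low, Embargo)

(Low, Free, High): Country B can switch to Low (4 → 10). Not NE.
(Low, Free, Embargo): Country B can switch to Low (2 → 10). Not NE.
(Low, Low, High): Country C can switch to Embargo (3 → 10). Not NE.
(Low, Low, Embargo): Country A can switch to Medium (3 → 6). Not NE.
(Medium, Free, High): Country A can switch to Low (0 → 2). Not NE.
(Medium, Free, Embargo): Country A can switch to Low (8 → 10). Not NE.
(Medium, Low, Embargo): Country A gets 6, best alternative 3; Country B gets 11, best alternative 5; Country C gets 3, best alternative 2. No profitable deviation — NE.
(The remaining 1 profile has a profitable deviation by the same check.)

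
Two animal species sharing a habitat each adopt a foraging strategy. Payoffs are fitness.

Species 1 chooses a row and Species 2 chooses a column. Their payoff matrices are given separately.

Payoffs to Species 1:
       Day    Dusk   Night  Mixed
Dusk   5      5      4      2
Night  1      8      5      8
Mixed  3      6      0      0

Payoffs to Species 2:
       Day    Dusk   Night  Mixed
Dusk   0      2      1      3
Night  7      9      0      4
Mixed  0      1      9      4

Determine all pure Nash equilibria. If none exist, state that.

Species 1 against Day: payoffs 5, 1, 3 → best response Dusk.
Species 1 against Dusk: payoffs 5, 8, 6 → best response Night.
Species 1 against Night: payoffs 4, 5, 0 → best response Night.
Species 1 against Mixed: payoffs 2, 8, 0 → best response Night.
Species 2 against Dusk: payoffs 0, 2, 1, 3 → best response Mixed.
Species 2 against Night: payoffs 7, 9, 0, 4 → best response Dusk.
Species 2 against Mixed: payoffs 0, 1, 9, 4 → best response Night.
Mutual best responses: (Night, Dusk).

(Night, Dusk)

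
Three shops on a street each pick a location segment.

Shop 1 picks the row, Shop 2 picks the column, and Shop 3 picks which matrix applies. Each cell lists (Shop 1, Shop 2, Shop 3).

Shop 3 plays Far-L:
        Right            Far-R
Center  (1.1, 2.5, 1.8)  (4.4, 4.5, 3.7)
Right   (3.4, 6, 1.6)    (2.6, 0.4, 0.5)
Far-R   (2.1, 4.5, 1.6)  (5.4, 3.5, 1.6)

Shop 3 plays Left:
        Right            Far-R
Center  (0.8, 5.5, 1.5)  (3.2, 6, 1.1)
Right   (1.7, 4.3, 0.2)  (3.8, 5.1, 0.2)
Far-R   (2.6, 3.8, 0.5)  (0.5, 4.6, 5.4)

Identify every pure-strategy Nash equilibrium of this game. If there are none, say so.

Shop 1 against (Right, Far-L): payoffs 1.1, 3.4, 2.1 → best response Right.
Shop 1 against (Right, Left): payoffs 0.8, 1.7, 2.6 → best response Far-R.
Shop 1 against (Far-R, Far-L): payoffs 4.4, 2.6, 5.4 → best response Far-R.
Shop 1 against (Far-R, Left): payoffs 3.2, 3.8, 0.5 → best response Right.
Shop 2 against (Center, Far-L): payoffs 2.5, 4.5 → best response Far-R.
Shop 2 against (Center, Left): payoffs 5.5, 6 → best response Far-R.
Shop 2 against (Right, Far-L): payoffs 6, 0.4 → best response Right.
Shop 2 against (Right, Left): payoffs 4.3, 5.1 → best response Far-R.
Shop 2 against (Far-R, Far-L): payoffs 4.5, 3.5 → best response Right.
Shop 2 against (Far-R, Left): payoffs 3.8, 4.6 → best response Far-R.
Shop 3 against (Center, Right): payoffs 1.8, 1.5 → best response Far-L.
Shop 3 against (Center, Far-R): payoffs 3.7, 1.1 → best response Far-L.
Shop 3 against (Right, Right): payoffs 1.6, 0.2 → best response Far-L.
Shop 3 against (Right, Far-R): payoffs 0.5, 0.2 → best response Far-L.
Shop 3 against (Far-R, Right): payoffs 1.6, 0.5 → best response Far-L.
Shop 3 against (Far-R, Far-R): payoffs 1.6, 5.4 → best response Left.
Mutual best responses: (Right, Right, Far-L).

The unique pure-strategy Nash equilibrium is (Right, Right, Far-L).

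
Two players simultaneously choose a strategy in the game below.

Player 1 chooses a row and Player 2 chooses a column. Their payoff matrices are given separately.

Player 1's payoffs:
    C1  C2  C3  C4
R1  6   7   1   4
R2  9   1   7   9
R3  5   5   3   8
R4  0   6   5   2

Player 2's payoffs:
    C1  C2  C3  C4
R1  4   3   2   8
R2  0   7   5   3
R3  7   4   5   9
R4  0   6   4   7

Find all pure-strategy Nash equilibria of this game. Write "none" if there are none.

none

Mark each player's best response to every combination of opponents' strategies; a profile where every player is best-responding is a pure Nash equilibrium.
Player 1 against C1: payoffs 6, 9, 5, 0 → best response R2.
Player 1 against C2: payoffs 7, 1, 5, 6 → best response R1.
Player 1 against C3: payoffs 1, 7, 3, 5 → best response R2.
Player 1 against C4: payoffs 4, 9, 8, 2 → best response R2.
Player 2 against R1: payoffs 4, 3, 2, 8 → best response C4.
Player 2 against R2: payoffs 0, 7, 5, 3 → best response C2.
Player 2 against R3: payoffs 7, 4, 5, 9 → best response C4.
Player 2 against R4: payoffs 0, 6, 4, 7 → best response C4.
No profile is a mutual best response for all players.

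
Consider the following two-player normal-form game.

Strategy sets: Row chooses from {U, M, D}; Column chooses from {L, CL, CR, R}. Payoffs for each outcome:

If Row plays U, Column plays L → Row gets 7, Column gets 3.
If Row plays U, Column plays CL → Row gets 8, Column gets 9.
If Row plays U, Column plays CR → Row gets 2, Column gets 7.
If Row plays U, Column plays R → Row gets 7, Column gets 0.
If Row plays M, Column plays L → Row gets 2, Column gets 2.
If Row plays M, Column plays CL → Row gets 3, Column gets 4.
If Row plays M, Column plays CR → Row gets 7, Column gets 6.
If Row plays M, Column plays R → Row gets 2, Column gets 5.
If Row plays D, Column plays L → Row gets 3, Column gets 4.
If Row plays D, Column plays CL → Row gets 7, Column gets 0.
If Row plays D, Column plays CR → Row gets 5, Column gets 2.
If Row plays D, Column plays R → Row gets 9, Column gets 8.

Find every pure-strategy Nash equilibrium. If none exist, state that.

(U, CL), (M, CR), (D, R)

Row against L: payoffs 7, 2, 3 → best response U.
Row against CL: payoffs 8, 3, 7 → best response U.
Row against CR: payoffs 2, 7, 5 → best response M.
Row against R: payoffs 7, 2, 9 → best response D.
Column against U: payoffs 3, 9, 7, 0 → best response CL.
Column against M: payoffs 2, 4, 6, 5 → best response CR.
Column against D: payoffs 4, 0, 2, 8 → best response R.
Mutual best responses: (U, CL); (M, CR); (D, R).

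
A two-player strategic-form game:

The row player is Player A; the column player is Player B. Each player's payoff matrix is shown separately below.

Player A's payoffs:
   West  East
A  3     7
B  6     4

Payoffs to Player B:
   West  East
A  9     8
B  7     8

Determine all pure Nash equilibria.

Player A against West: payoffs 3, 6 → best response B.
Player A against East: payoffs 7, 4 → best response A.
Player B against A: payoffs 9, 8 → best response West.
Player B against B: payoffs 7, 8 → best response East.
No profile is a mutual best response for all players.

This game has no pure Nash equilibrium.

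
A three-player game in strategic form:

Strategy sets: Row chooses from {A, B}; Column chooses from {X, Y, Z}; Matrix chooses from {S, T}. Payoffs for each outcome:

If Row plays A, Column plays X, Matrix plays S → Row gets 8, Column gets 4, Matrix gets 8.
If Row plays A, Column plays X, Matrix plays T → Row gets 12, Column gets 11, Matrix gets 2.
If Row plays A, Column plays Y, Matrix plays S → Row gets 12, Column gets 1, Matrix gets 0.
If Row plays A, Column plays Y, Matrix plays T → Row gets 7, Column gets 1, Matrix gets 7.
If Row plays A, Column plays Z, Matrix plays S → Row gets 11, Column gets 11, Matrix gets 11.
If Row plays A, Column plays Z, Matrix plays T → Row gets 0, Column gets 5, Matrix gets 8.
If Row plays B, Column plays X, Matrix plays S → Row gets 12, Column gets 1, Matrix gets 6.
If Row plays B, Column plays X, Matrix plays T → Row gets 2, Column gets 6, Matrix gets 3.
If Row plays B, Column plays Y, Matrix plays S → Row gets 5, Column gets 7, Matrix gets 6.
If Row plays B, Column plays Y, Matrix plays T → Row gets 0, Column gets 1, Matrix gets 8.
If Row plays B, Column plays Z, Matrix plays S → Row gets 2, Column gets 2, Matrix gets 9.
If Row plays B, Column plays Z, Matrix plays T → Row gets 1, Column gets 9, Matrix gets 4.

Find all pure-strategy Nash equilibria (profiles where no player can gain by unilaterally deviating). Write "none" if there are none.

Row against (X, S): payoffs 8, 12 → best response B.
Row against (X, T): payoffs 12, 2 → best response A.
Row against (Y, S): payoffs 12, 5 → best response A.
Row against (Y, T): payoffs 7, 0 → best response A.
Row against (Z, S): payoffs 11, 2 → best response A.
Row against (Z, T): payoffs 0, 1 → best response B.
Column against (A, S): payoffs 4, 1, 11 → best response Z.
Column against (A, T): payoffs 11, 1, 5 → best response X.
Column against (B, S): payoffs 1, 7, 2 → best response Y.
Column against (B, T): payoffs 6, 1, 9 → best response Z.
Matrix against (A, X): payoffs 8, 2 → best response S.
Matrix against (A, Y): payoffs 0, 7 → best response T.
Matrix against (A, Z): payoffs 11, 8 → best response S.
Matrix against (B, X): payoffs 6, 3 → best response S.
Matrix against (B, Y): payoffs 6, 8 → best response T.
Matrix against (B, Z): payoffs 9, 4 → best response S.
Mutual best responses: (A, Z, S).

(A, Z, S)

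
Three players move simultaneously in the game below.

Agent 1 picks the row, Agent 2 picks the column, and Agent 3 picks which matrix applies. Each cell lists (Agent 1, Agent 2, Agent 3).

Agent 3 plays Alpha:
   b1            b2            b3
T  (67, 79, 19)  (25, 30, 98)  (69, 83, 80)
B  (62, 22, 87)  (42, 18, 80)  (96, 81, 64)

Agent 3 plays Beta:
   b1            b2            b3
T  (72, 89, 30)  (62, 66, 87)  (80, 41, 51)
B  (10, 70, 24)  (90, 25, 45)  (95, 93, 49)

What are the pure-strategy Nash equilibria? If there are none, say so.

Mark each player's best response to every combination of opponents' strategies; a profile where every player is best-responding is a pure Nash equilibrium.
Agent 1 against (b1, Alpha): payoffs 67, 62 → best response T.
Agent 1 against (b1, Beta): payoffs 72, 10 → best response T.
Agent 1 against (b2, Alpha): payoffs 25, 42 → best response B.
Agent 1 against (b2, Beta): payoffs 62, 90 → best response B.
Agent 1 against (b3, Alpha): payoffs 69, 96 → best response B.
Agent 1 against (b3, Beta): payoffs 80, 95 → best response B.
Agent 2 against (T, Alpha): payoffs 79, 30, 83 → best response b3.
Agent 2 against (T, Beta): payoffs 89, 66, 41 → best response b1.
Agent 2 against (B, Alpha): payoffs 22, 18, 81 → best response b3.
Agent 2 against (B, Beta): payoffs 70, 25, 93 → best response b3.
Agent 3 against (T, b1): payoffs 19, 30 → best response Beta.
Agent 3 against (T, b2): payoffs 98, 87 → best response Alpha.
Agent 3 against (T, b3): payoffs 80, 51 → best response Alpha.
Agent 3 against (B, b1): payoffs 87, 24 → best response Alpha.
Agent 3 against (B, b2): payoffs 80, 45 → best response Alpha.
Agent 3 against (B, b3): payoffs 64, 49 → best response Alpha.
Mutual best responses: (T, b1, Beta); (B, b3, Alpha).

(T, b1, Beta) and (B, b3, Alpha)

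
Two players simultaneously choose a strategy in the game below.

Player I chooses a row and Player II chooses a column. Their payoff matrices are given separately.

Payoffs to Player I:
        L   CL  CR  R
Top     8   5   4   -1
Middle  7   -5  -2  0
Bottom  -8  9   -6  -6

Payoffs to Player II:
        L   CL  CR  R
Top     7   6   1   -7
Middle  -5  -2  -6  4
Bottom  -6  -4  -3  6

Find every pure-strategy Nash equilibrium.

Pure-strategy Nash equilibria: (Top, L); (Middle, R)

Player I against L: payoffs 8, 7, -8 → best response Top.
Player I against CL: payoffs 5, -5, 9 → best response Bottom.
Player I against CR: payoffs 4, -2, -6 → best response Top.
Player I against R: payoffs -1, 0, -6 → best response Middle.
Player II against Top: payoffs 7, 6, 1, -7 → best response L.
Player II against Middle: payoffs -5, -2, -6, 4 → best response R.
Player II against Bottom: payoffs -6, -4, -3, 6 → best response R.
Mutual best responses: (Top, L); (Middle, R).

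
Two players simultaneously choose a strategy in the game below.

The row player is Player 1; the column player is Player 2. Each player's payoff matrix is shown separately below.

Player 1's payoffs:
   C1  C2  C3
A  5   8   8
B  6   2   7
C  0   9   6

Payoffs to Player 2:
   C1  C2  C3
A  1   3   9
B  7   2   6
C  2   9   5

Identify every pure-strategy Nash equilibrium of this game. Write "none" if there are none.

(A, C1): Player 1 can switch to B (5 → 6). Not NE.
(A, C2): Player 1 can switch to C (8 → 9). Not NE.
(A, C3): Player 1 gets 8, best alternative 7; Player 2 gets 9, best alternative 3. No profitable deviation — NE.
(B, C1): Player 1 gets 6, best alternative 5; Player 2 gets 7, best alternative 6. No profitable deviation — NE.
(B, C2): Player 1 can switch to A (2 → 8). Not NE.
(B, C3): Player 1 can switch to A (7 → 8). Not NE.
(C, C1): Player 1 can switch to A (0 → 5). Not NE.
(C, C2): Player 1 gets 9, best alternative 8; Player 2 gets 9, best alternative 5. No profitable deviation — NE.
(C, C3): Player 1 can switch to A (6 → 8). Not NE.

(A, C3), (B, C1), (C, C2)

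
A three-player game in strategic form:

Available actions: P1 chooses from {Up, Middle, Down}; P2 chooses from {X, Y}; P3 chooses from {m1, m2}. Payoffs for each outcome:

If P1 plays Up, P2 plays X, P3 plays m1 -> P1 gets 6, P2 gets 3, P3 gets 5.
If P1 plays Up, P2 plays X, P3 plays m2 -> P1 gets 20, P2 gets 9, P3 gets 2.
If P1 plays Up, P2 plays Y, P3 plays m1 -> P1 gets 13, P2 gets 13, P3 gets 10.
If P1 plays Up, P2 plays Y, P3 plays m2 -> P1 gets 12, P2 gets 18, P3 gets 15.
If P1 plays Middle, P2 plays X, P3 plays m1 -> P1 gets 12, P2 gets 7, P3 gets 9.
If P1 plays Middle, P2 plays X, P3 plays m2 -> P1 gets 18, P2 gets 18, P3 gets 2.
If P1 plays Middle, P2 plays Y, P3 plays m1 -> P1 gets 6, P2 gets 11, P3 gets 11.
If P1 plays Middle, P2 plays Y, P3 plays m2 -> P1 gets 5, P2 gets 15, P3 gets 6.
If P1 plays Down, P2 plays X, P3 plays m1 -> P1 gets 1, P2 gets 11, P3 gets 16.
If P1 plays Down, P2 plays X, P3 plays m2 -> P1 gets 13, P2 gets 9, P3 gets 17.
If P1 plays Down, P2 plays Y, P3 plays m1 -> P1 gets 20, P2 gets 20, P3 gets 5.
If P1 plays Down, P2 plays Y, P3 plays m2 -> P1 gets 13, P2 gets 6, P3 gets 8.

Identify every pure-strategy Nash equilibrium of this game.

There is no pure-strategy Nash equilibrium.

(Up, X, m1): P1 can switch to Middle (6 → 12). Not NE.
(Up, X, m2): P2 can switch to Y (9 → 18). Not NE.
(Up, Y, m1): P1 can switch to Down (13 → 20). Not NE.
(Up, Y, m2): P1 can switch to Down (12 → 13). Not NE.
(Middle, X, m1): P2 can switch to Y (7 → 11). Not NE.
(Middle, X, m2): P1 can switch to Up (18 → 20). Not NE.
(Middle, Y, m1): P1 can switch to Up (6 → 13). Not NE.
(Middle, Y, m2): P1 can switch to Up (5 → 12). Not NE.
(Down, X, m1): P1 can switch to Up (1 → 6). Not NE.
(Down, X, m2): P1 can switch to Up (13 → 20). Not NE.
(The remaining 2 profiles each have a profitable deviation by the same check.)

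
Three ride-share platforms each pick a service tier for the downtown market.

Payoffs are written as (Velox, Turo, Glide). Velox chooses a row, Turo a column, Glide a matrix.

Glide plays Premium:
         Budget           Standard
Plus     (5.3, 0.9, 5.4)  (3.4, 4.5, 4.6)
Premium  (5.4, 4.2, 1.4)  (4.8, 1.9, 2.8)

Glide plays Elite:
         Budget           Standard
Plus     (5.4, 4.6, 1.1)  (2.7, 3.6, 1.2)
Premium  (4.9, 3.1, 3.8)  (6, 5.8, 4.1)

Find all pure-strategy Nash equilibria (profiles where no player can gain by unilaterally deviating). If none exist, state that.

Pure NE: (Premium, Standard, Elite)

Check each profile: it is a Nash equilibrium iff no player can strictly gain by switching unilaterally.
(Plus, Budget, Premium): Velox can switch to Premium (5.3 → 5.4). Not NE.
(Plus, Budget, Elite): Glide can switch to Premium (1.1 → 5.4). Not NE.
(Plus, Standard, Premium): Velox can switch to Premium (3.4 → 4.8). Not NE.
(Plus, Standard, Elite): Velox can switch to Premium (2.7 → 6). Not NE.
(Premium, Budget, Premium): Glide can switch to Elite (1.4 → 3.8). Not NE.
(Premium, Budget, Elite): Velox can switch to Plus (4.9 → 5.4). Not NE.
(Premium, Standard, Premium): Turo can switch to Budget (1.9 → 4.2). Not NE.
(Premium, Standard, Elite): Velox gets 6, best alternative 2.7; Turo gets 5.8, best alternative 3.1; Glide gets 4.1, best alternative 2.8. No profitable deviation — NE.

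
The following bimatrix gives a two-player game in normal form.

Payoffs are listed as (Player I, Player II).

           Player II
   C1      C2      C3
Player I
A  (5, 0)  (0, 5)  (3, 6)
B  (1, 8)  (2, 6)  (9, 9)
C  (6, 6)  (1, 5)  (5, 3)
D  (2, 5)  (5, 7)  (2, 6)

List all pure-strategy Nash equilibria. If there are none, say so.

(A, C1): Player I can switch to C (5 → 6). Not NE.
(A, C2): Player I can switch to B (0 → 2). Not NE.
(A, C3): Player I can switch to B (3 → 9). Not NE.
(B, C1): Player I can switch to A (1 → 5). Not NE.
(B, C2): Player I can switch to D (2 → 5). Not NE.
(B, C3): Player I gets 9, best alternative 5; Player II gets 9, best alternative 8. No profitable deviation — NE.
(C, C1): Player I gets 6, best alternative 5; Player II gets 6, best alternative 5. No profitable deviation — NE.
(C, C2): Player I can switch to B (1 → 2). Not NE.
(D, C2): Player I gets 5, best alternative 2; Player II gets 7, best alternative 6. No profitable deviation — NE.
(The remaining 3 profiles each have a profitable deviation by the same check.)

The pure Nash equilibria are (B, C3) and (C, C1) and (D, C2).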